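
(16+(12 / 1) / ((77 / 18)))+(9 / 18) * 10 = 1833 / 77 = 23.81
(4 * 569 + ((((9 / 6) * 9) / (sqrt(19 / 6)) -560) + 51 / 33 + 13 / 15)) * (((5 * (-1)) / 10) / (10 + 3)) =-141769 / 2145 -27 * sqrt(114) / 988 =-66.38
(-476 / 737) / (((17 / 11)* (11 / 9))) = -252 / 737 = -0.34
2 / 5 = 0.40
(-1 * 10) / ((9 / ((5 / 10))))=-5 / 9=-0.56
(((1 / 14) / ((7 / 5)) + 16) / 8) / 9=1573 / 7056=0.22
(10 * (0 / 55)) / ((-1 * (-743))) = 0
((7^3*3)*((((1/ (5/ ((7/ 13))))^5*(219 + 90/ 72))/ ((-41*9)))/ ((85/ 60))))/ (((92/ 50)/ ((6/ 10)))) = -15236369043/ 7440247603750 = -0.00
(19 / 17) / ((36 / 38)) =361 / 306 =1.18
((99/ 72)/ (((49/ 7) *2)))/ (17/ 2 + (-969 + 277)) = -11/ 76552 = -0.00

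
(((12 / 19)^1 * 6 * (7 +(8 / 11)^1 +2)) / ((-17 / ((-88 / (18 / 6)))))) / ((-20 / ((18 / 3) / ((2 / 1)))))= -9.54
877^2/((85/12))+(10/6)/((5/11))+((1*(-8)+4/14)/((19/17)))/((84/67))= 51555382093/474810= 108581.08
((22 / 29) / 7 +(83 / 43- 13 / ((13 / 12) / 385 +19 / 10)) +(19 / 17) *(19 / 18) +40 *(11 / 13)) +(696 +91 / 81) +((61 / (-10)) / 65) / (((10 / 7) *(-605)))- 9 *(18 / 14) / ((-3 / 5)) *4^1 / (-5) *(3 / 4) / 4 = 21502737413577115229 / 29680923489896250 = 724.46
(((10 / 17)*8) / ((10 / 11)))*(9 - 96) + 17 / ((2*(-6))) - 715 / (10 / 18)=-354709 / 204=-1738.77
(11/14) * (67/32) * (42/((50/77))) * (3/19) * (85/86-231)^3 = -3953169639598906881/19336102400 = -204445009.54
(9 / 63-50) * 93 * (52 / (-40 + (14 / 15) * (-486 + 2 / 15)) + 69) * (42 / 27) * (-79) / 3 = 544836844759 / 41637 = 13085401.08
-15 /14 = -1.07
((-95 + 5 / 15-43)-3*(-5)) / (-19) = 368 / 57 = 6.46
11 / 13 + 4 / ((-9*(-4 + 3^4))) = 7571 / 9009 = 0.84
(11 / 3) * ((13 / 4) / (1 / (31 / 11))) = 403 / 12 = 33.58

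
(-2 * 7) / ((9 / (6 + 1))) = -98 / 9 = -10.89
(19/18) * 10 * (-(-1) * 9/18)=95/18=5.28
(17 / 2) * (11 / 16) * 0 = 0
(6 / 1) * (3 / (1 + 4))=18 / 5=3.60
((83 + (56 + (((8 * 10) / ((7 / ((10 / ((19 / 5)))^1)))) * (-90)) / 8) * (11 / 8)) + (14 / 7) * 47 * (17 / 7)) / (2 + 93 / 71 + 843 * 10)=-726543 / 79635745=-0.01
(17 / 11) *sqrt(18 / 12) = 17 *sqrt(6) / 22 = 1.89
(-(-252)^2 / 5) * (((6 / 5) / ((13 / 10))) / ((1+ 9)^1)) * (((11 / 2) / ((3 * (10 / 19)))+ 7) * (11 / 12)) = -18307674 / 1625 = -11266.26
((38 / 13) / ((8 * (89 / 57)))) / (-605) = -1083 / 2799940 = -0.00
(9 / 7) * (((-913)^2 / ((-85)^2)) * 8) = 60016968 / 50575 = 1186.69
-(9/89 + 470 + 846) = -117133/89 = -1316.10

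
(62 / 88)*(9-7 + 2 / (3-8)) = 62 / 55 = 1.13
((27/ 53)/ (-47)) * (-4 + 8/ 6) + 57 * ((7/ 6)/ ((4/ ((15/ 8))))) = 31.20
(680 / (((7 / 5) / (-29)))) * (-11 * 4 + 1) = 4239800 / 7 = 605685.71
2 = 2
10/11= 0.91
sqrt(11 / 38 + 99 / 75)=sqrt(58102) / 190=1.27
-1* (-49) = 49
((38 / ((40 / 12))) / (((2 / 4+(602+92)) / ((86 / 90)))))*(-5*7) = -11438 / 20835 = -0.55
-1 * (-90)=90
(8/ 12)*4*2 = 16/ 3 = 5.33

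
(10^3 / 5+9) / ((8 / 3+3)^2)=1881 / 289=6.51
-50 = -50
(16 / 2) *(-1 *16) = -128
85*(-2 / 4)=-85 / 2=-42.50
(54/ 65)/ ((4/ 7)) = 189/ 130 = 1.45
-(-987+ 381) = 606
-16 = -16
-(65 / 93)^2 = -4225 / 8649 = -0.49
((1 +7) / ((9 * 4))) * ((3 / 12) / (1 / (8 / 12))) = 1 / 27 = 0.04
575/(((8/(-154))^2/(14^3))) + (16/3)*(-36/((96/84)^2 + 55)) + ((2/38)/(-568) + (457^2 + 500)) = 17414961964634877/29775128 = 584882858.09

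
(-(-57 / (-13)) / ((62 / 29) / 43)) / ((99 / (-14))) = 165851 / 13299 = 12.47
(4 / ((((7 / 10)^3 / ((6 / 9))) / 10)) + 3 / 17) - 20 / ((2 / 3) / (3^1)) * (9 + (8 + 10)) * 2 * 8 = -38802.08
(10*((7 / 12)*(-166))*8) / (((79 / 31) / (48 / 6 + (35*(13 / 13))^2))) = -296100840 / 79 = -3748111.90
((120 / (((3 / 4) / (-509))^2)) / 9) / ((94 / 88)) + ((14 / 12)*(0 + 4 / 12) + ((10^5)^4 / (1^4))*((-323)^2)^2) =2762496313165800000000014591442907 / 2538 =1088454024100000000000006000000.00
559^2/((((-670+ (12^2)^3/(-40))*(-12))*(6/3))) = 1562405/9038352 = 0.17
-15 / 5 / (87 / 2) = -0.07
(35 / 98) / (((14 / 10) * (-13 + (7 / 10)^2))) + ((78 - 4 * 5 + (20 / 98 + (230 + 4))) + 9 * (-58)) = -14087510 / 61299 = -229.82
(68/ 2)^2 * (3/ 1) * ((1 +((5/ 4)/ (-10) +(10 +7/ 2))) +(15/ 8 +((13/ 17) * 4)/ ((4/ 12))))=88179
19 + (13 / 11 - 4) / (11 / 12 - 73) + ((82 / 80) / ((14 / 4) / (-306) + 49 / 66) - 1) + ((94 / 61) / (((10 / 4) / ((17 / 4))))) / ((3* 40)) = 6670926944917 / 342746665800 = 19.46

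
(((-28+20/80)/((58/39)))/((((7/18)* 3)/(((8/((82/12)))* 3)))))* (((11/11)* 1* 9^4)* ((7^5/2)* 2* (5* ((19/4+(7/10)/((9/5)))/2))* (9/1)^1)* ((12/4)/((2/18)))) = -45985302180560925/2378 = -19337805795021.42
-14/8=-7/4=-1.75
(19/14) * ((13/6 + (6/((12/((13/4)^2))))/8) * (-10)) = -206245/5376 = -38.36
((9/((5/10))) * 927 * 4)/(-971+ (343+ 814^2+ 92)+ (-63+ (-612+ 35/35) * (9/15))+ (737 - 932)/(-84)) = 9344160/92628581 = 0.10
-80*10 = -800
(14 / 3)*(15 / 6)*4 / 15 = 28 / 9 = 3.11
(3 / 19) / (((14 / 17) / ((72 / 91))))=1836 / 12103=0.15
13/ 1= 13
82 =82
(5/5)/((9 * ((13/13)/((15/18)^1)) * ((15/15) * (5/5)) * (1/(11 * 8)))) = 220/27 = 8.15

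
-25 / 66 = -0.38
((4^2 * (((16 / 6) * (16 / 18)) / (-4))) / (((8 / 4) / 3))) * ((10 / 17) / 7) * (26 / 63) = -33280 / 67473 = -0.49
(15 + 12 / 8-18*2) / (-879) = 13 / 586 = 0.02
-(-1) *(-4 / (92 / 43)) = -43 / 23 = -1.87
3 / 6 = 1 / 2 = 0.50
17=17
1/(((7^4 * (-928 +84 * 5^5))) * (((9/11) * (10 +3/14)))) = 0.00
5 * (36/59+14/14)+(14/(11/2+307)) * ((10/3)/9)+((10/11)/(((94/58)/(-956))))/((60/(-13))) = 12791697043/102947625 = 124.25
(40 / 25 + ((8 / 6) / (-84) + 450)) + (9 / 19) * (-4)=2691391 / 5985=449.69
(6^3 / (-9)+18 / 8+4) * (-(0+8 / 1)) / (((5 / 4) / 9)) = 1022.40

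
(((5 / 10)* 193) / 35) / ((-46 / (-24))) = 1158 / 805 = 1.44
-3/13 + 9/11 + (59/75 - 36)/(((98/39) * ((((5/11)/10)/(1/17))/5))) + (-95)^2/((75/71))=15104727598/1786785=8453.58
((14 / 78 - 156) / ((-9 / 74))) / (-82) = -224849 / 14391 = -15.62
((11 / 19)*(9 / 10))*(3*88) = 13068 / 95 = 137.56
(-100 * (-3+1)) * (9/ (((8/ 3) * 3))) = 225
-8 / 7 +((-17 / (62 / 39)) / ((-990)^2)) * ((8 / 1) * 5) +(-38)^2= 5114486953 / 3544695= 1442.86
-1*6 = -6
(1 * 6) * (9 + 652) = 3966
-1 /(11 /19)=-19 /11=-1.73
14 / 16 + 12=103 / 8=12.88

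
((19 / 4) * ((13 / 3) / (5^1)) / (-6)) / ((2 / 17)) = -4199 / 720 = -5.83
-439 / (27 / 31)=-13609 / 27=-504.04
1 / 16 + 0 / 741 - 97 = -1551 / 16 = -96.94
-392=-392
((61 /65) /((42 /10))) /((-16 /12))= -0.17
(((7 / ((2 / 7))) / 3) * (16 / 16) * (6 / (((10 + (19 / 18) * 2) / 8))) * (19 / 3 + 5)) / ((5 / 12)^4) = 829108224 / 68125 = 12170.40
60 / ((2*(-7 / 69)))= -295.71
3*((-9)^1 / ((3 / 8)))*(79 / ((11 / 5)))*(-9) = 255960 / 11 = 23269.09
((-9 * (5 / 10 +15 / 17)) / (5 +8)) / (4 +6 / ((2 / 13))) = -423 / 19006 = -0.02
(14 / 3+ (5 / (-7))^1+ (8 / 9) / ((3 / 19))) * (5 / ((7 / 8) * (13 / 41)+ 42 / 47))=139591880 / 3412017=40.91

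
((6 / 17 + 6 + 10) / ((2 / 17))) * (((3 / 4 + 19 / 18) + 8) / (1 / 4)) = 49067 / 9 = 5451.89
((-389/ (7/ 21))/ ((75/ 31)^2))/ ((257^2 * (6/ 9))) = -373829/ 82561250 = -0.00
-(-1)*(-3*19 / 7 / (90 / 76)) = -6.88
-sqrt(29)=-5.39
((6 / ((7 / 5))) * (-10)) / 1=-42.86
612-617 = -5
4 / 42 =2 / 21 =0.10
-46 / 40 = -1.15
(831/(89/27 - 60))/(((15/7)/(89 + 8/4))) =-4764123/7655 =-622.35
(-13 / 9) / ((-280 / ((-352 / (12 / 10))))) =-286 / 189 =-1.51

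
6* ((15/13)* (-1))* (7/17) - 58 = -13448/221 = -60.85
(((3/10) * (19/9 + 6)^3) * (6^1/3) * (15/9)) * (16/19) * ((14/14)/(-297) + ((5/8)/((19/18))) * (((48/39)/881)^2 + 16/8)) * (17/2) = 46243301993539976828/10252498182692337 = 4510.44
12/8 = 3/2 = 1.50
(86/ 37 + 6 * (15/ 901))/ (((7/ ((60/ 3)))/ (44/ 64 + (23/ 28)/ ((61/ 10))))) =567429340/ 99644293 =5.69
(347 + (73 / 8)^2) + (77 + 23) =33937 / 64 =530.27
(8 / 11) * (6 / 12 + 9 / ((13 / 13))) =76 / 11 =6.91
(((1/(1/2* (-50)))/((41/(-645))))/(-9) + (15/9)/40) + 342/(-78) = -282247/63960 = -4.41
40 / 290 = 4 / 29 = 0.14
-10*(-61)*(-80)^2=3904000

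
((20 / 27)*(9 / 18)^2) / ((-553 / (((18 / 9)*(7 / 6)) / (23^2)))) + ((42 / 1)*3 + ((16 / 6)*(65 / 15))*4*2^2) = 1052380957 / 3385071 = 310.89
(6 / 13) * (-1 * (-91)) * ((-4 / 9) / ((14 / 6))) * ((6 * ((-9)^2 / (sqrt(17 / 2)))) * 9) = -34992 * sqrt(34) / 17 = -12002.16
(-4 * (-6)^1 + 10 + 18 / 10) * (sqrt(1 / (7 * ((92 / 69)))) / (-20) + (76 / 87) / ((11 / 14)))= 190456 / 4785 - 179 * sqrt(21) / 1400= 39.22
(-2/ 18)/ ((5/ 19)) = -19/ 45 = -0.42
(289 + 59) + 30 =378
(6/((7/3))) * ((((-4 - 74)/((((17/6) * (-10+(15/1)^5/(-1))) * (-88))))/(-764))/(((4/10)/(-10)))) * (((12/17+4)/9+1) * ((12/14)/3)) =-136305/9037368287794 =-0.00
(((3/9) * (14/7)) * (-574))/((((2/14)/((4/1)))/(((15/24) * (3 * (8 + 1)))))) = -180810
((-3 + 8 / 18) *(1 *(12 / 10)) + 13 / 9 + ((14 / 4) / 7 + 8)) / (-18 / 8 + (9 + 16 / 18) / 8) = -2476 / 365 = -6.78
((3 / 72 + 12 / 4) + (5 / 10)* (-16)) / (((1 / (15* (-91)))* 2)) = 54145 / 16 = 3384.06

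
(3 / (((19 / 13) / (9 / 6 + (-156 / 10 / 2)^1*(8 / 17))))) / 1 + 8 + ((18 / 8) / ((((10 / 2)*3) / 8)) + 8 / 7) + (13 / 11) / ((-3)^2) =2694463 / 447678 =6.02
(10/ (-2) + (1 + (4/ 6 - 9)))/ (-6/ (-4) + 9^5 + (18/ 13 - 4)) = -962/ 4605735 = -0.00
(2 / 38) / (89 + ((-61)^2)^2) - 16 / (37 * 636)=-116920533 / 171961835290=-0.00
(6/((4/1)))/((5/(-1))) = -3/10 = -0.30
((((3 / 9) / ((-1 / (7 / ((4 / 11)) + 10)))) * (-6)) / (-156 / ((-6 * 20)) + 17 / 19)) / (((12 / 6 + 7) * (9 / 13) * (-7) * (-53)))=16055 / 1392363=0.01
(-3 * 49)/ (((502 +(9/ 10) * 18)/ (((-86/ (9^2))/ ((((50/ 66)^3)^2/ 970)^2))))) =9797189435297150516856072/ 1235485076904296875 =7929832.27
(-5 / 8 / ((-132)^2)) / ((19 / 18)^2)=-45 / 1397792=-0.00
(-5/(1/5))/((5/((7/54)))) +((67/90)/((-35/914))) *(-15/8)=35.80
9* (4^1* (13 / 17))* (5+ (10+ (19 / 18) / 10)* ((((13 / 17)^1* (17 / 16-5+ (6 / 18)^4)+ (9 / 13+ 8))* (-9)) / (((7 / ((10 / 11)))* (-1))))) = 187373651 / 94248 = 1988.09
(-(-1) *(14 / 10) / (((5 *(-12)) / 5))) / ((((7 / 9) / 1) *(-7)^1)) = 3 / 140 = 0.02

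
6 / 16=3 / 8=0.38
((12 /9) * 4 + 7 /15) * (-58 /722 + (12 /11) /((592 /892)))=6661474 /734635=9.07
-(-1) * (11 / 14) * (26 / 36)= 143 / 252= 0.57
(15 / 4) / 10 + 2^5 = 32.38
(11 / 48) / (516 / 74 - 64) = -407 / 101280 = -0.00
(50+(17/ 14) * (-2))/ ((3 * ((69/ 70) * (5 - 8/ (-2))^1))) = 370/ 207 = 1.79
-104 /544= -13 /68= -0.19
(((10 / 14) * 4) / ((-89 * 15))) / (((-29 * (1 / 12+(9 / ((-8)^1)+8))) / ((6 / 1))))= 192 / 3017189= 0.00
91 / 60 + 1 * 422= 25411 / 60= 423.52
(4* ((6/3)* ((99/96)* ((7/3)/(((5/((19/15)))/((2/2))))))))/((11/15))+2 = 8.65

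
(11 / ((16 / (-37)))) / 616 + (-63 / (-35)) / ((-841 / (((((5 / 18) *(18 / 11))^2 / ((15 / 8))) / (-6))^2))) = -4100327653 / 99292685184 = -0.04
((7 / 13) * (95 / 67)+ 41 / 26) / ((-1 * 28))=-4077 / 48776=-0.08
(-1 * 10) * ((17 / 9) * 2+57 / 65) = -5446 / 117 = -46.55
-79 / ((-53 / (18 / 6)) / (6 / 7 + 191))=318291 / 371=857.93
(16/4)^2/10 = 1.60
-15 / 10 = -3 / 2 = -1.50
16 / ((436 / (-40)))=-160 / 109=-1.47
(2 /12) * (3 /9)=1 /18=0.06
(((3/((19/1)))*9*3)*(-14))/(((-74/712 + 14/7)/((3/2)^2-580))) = 8638518/475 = 18186.35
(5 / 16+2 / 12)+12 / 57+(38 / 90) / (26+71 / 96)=8258047 / 11705520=0.71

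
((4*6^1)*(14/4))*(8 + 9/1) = 1428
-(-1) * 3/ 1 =3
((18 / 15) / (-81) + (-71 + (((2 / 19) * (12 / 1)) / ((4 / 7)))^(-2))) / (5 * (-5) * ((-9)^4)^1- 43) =1873637 / 4341239280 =0.00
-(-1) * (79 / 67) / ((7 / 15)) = 1185 / 469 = 2.53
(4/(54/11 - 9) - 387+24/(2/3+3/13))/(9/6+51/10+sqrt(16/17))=-21278543/380373+2275780*sqrt(17)/1141119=-47.72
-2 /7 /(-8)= 0.04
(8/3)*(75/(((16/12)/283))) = 42450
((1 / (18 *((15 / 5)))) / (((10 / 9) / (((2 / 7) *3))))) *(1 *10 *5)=0.71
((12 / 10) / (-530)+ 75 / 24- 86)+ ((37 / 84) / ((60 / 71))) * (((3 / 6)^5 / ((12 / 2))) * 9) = -2360709157 / 28492800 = -82.85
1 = 1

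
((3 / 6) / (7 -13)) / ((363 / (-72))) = 2 / 121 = 0.02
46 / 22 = 2.09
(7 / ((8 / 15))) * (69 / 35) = 207 / 8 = 25.88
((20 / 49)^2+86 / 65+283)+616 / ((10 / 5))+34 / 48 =2221858729 / 3745560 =593.20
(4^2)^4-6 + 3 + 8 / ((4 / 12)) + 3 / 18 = 393343 / 6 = 65557.17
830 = 830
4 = 4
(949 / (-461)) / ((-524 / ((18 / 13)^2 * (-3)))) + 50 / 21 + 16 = 302669519 / 16486743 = 18.36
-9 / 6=-3 / 2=-1.50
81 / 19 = 4.26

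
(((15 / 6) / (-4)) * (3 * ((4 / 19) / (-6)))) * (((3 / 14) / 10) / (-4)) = -3 / 8512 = -0.00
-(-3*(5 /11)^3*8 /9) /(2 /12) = 2000 /1331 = 1.50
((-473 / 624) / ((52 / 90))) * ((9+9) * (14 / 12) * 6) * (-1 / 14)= 63855 / 5408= 11.81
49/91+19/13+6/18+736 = 2215/3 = 738.33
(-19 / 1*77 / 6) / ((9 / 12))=-2926 / 9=-325.11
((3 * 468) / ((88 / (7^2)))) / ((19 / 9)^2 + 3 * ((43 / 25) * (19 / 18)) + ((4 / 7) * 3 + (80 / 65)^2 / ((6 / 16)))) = 41201494425 / 825175417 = 49.93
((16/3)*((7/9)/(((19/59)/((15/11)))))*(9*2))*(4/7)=37760/209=180.67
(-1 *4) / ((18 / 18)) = -4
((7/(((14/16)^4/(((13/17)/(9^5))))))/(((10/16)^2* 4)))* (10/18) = 851968/15494162355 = 0.00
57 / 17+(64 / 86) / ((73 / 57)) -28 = -1284233 / 53363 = -24.07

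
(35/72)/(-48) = -35/3456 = -0.01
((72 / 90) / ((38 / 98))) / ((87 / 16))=3136 / 8265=0.38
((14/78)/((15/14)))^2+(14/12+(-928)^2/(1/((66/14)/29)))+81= 671132904881/4791150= 140077.62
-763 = -763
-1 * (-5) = 5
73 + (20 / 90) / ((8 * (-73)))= 191843 / 2628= 73.00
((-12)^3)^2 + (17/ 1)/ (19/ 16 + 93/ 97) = 9946339088/ 3331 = 2985991.92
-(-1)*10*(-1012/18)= -5060/9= -562.22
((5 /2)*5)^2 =625 /4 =156.25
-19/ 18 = -1.06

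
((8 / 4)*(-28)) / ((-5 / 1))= 56 / 5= 11.20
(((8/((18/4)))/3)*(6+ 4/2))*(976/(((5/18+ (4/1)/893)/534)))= 39715610624/4537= 8753716.25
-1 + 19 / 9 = 10 / 9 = 1.11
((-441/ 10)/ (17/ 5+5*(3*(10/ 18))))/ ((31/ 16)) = -1323/ 682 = -1.94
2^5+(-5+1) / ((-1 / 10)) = 72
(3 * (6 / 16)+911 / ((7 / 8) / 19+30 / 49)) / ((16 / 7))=380276057 / 627584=605.94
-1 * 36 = -36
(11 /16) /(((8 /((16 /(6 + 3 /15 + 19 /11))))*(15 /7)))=847 /10464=0.08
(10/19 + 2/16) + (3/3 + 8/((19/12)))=1019/152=6.70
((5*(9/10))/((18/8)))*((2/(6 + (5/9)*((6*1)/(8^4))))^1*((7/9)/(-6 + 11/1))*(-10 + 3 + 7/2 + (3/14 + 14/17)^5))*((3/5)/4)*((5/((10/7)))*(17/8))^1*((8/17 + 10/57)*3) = -4390408114194824/8528913207399025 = -0.51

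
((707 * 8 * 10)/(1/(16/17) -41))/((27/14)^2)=-177372160/465831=-380.77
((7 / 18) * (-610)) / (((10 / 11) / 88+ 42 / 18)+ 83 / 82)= -42366940 / 599343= -70.69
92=92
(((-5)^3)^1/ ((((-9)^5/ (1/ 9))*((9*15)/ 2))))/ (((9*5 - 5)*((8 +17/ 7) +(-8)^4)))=0.00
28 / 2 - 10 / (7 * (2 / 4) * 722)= 35368 / 2527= 14.00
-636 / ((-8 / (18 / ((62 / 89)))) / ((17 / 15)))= 721701 / 310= 2328.07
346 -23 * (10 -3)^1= 185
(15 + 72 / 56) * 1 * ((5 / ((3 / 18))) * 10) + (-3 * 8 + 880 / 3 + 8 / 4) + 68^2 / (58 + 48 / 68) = 54866086 / 10479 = 5235.81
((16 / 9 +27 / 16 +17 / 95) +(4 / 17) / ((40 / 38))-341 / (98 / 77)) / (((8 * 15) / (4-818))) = 34991408639 / 19535040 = 1791.21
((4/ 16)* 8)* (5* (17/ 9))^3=1228250/ 729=1684.84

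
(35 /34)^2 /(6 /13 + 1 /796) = 3169075 /1384021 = 2.29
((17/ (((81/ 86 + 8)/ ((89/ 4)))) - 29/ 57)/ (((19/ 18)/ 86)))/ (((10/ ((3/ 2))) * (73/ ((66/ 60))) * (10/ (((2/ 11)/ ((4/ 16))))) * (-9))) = -0.06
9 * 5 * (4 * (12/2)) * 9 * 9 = 87480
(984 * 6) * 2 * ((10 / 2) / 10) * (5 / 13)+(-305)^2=95295.77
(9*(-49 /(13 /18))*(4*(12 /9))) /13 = -42336 /169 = -250.51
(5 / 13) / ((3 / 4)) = 0.51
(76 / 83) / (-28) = -19 / 581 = -0.03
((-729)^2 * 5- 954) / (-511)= -36387 / 7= -5198.14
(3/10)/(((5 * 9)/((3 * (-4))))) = -2/25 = -0.08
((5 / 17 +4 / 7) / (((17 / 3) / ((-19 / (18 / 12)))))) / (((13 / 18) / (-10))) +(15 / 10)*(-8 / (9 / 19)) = 1.46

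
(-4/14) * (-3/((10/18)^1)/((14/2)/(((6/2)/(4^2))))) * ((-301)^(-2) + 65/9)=26500833/88788980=0.30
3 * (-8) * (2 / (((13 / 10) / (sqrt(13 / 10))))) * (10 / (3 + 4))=-480 * sqrt(130) / 91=-60.14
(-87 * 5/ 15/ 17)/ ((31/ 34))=-58/ 31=-1.87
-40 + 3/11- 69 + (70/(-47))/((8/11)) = -229083/2068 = -110.78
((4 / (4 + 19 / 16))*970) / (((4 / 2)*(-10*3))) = -3104 / 249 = -12.47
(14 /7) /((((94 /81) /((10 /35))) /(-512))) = -82944 /329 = -252.11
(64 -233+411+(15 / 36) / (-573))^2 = 2768852736169 / 47279376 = 58563.65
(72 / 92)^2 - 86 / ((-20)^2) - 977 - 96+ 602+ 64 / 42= -1042199087 / 2221800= -469.08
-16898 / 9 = -1877.56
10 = 10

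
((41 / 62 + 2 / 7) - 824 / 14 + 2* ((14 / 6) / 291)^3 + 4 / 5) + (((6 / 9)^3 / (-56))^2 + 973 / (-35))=-84.91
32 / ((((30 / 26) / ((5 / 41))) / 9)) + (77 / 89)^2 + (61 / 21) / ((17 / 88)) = 5359190477 / 115939677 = 46.22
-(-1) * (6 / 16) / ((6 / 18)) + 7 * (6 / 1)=43.12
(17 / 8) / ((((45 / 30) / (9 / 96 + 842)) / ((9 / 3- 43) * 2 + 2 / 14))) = -256077341 / 2688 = -95266.87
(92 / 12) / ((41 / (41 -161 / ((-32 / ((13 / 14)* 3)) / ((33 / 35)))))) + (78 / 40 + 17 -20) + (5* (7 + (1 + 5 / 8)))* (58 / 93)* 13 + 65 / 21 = 441478351 / 1220160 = 361.82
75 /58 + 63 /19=5079 /1102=4.61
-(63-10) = -53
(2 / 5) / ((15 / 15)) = 0.40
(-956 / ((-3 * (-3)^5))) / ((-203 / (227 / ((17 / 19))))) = 4123228 / 2515779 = 1.64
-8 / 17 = -0.47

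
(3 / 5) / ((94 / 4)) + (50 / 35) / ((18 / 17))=1.37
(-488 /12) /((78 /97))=-5917 /117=-50.57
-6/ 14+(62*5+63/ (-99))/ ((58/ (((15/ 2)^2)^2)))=1205907501/ 71456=16876.22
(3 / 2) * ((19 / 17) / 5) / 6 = 19 / 340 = 0.06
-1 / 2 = -0.50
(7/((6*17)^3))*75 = 0.00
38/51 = 0.75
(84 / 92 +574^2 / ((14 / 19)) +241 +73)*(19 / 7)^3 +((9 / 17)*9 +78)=1200042651226 / 134113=8947996.47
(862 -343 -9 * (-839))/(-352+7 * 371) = 1614/449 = 3.59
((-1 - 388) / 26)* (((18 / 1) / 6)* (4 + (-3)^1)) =-44.88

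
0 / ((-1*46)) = 0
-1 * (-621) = 621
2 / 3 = 0.67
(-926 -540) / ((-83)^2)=-1466 / 6889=-0.21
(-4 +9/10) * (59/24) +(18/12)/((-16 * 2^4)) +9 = 10547/7680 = 1.37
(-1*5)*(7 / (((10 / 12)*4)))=-21 / 2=-10.50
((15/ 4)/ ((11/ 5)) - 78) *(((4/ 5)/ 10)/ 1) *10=-3357/ 55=-61.04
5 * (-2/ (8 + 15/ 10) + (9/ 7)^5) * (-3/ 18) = -5273515/ 1915998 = -2.75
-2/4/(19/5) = -5/38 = -0.13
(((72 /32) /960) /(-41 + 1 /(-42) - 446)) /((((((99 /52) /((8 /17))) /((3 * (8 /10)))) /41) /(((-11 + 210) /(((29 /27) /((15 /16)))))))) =-180419967 /8874197200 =-0.02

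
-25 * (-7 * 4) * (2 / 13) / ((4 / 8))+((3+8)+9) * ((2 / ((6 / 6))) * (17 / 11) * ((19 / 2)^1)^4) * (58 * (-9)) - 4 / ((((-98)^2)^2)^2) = -262833546.89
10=10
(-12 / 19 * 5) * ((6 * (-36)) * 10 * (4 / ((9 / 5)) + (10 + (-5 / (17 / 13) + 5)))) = 29520000 / 323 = 91393.19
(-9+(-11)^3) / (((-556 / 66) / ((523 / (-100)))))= -1156353 / 1390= -831.91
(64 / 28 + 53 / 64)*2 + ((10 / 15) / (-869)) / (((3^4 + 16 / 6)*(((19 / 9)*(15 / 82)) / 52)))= 28900489659 / 4641572320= 6.23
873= 873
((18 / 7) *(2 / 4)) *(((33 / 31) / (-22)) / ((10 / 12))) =-81 / 1085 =-0.07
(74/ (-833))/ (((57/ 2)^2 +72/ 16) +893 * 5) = -8/ 475643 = -0.00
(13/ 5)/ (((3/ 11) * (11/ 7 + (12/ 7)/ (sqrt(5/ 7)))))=-847/ 93 + 308 * sqrt(35)/ 155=2.65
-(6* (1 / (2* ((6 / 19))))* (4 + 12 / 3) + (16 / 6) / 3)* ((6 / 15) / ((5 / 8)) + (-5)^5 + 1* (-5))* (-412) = -7434942112 / 75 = -99132561.49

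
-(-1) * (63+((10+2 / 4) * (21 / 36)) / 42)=3031 / 48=63.15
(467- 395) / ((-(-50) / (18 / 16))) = 81 / 50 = 1.62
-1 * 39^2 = -1521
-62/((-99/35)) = 21.92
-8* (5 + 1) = -48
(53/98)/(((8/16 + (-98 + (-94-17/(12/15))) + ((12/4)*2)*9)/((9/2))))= -477/31115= -0.02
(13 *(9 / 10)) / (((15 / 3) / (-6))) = -351 / 25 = -14.04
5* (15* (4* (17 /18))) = 850 /3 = 283.33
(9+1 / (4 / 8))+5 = 16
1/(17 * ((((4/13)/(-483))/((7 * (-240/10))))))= 263718/17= 15512.82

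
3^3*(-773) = -20871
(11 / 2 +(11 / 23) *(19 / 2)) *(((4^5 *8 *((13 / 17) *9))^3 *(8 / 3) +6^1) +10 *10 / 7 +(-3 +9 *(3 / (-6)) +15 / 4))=2169542287771028777343 / 451996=4799914795199578.71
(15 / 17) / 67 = 15 / 1139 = 0.01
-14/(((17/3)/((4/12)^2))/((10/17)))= -140/867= -0.16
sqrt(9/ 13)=3*sqrt(13)/ 13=0.83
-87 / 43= -2.02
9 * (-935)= -8415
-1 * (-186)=186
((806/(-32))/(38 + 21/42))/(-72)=403/44352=0.01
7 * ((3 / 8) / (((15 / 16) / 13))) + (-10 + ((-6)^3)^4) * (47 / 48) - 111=255771914353 / 120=2131432619.61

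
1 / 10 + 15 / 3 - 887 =-8819 / 10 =-881.90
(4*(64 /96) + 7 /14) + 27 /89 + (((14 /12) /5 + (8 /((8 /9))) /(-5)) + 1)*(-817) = 622693 /1335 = 466.44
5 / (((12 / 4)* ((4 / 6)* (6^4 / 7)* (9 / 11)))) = 385 / 23328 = 0.02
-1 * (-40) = 40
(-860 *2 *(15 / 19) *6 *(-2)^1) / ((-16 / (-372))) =7198200 / 19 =378852.63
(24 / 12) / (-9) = -2 / 9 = -0.22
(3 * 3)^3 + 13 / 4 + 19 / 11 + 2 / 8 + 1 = 16175 / 22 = 735.23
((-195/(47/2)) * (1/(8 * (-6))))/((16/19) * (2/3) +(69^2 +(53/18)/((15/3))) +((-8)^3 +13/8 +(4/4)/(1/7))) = 4275/105316237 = 0.00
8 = 8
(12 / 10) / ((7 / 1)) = 6 / 35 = 0.17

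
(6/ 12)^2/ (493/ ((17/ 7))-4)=1/ 796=0.00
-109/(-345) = 0.32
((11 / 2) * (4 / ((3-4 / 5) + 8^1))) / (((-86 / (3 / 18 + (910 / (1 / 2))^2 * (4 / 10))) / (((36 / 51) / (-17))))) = 51439630 / 37281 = 1379.78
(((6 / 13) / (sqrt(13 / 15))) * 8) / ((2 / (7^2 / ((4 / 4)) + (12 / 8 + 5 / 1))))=110.06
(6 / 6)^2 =1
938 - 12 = 926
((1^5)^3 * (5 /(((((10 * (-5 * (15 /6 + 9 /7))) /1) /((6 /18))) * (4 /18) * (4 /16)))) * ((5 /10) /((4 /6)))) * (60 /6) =-63 /53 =-1.19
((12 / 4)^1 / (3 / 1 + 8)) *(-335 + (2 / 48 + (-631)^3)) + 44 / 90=-271339118099 / 3960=-68519979.32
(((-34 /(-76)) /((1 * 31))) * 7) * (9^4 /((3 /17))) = 4424301 /1178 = 3755.77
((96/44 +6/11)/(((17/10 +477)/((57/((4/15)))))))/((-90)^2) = 95/631884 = 0.00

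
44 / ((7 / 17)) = 748 / 7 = 106.86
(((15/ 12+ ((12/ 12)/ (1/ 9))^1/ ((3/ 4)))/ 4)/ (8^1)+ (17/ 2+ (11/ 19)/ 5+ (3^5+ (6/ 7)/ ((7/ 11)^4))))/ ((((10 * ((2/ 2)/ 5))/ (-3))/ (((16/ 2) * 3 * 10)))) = -473187010869/ 5109328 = -92612.38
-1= -1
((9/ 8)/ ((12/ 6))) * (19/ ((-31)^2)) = 171/ 15376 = 0.01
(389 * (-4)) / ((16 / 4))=-389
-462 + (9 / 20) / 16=-147831 / 320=-461.97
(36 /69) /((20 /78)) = 234 /115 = 2.03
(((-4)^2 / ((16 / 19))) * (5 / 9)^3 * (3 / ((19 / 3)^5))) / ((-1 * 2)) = -125 / 260642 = -0.00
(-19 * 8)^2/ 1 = 23104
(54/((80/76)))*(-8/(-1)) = 2052/5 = 410.40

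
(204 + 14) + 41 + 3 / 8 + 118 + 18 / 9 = 3035 / 8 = 379.38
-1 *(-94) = 94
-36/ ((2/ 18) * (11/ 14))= -4536/ 11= -412.36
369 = 369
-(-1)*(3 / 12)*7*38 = 133 / 2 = 66.50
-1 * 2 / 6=-0.33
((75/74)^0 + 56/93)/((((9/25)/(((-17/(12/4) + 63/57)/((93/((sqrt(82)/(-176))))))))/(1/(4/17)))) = 4116125*sqrt(82)/780900912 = 0.05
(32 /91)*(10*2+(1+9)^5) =3200640 /91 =35171.87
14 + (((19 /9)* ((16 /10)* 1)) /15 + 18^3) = 3946202 /675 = 5846.23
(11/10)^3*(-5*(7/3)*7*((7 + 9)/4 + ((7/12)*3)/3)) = -717409/1440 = -498.20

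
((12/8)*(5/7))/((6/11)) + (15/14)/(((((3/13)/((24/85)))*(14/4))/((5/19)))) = 130595/63308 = 2.06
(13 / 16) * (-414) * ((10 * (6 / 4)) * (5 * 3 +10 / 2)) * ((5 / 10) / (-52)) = 15525 / 16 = 970.31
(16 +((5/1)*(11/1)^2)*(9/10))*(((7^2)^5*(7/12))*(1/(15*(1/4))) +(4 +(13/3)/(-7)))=7758042073093/315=24628704993.95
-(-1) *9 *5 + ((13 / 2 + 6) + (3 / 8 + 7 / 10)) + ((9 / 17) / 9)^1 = 39871 / 680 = 58.63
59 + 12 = 71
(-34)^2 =1156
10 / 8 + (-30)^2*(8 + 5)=46805 / 4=11701.25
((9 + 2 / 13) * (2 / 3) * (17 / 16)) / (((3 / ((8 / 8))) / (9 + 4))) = 2023 / 72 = 28.10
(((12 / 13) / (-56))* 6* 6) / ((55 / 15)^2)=-486 / 11011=-0.04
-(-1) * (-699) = -699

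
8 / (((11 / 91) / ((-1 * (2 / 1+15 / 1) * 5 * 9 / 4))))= -139230 / 11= -12657.27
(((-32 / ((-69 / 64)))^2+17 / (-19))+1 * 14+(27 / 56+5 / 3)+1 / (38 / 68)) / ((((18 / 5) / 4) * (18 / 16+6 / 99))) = 500398471870 / 594587007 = 841.59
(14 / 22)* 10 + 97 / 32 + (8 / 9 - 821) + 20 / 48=-2567029 / 3168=-810.30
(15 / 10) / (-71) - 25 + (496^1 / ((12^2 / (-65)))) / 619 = -20079893 / 791082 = -25.38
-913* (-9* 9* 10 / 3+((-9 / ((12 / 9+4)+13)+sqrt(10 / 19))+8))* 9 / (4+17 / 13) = 46732569 / 115 - 35607* sqrt(190) / 437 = 405247.03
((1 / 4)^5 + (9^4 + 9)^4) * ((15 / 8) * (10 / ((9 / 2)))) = 47698139955456000025 / 6144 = 7763369133375000.00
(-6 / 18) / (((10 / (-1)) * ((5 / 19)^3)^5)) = 15181127029874798299 / 915527343750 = 16581839.02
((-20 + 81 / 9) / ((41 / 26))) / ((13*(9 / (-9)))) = 0.54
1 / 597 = 0.00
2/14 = 1/7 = 0.14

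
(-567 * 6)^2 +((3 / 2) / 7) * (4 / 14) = 567106599 / 49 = 11573604.06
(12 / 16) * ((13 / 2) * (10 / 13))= 3.75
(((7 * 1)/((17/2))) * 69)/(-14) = -69/17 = -4.06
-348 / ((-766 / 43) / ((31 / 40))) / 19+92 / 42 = 9130231 / 3056340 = 2.99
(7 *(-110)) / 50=-77 / 5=-15.40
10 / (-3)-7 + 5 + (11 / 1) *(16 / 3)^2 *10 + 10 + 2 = 28220 / 9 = 3135.56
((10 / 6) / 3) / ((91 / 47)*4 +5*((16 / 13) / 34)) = 51935 / 740916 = 0.07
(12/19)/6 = 0.11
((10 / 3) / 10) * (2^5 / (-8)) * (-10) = 40 / 3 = 13.33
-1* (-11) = 11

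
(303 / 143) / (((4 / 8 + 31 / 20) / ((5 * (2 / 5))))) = 12120 / 5863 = 2.07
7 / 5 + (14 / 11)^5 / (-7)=743197 / 805255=0.92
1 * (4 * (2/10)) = 4/5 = 0.80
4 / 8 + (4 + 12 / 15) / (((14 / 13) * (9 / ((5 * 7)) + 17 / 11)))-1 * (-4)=4839 / 694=6.97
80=80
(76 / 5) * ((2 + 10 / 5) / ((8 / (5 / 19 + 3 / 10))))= 107 / 25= 4.28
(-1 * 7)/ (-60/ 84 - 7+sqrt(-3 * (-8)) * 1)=343 * sqrt(6)/ 870+441/ 290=2.49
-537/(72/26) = -2327/12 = -193.92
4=4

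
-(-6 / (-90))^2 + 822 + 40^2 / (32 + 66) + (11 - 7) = 9286601 / 11025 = 842.32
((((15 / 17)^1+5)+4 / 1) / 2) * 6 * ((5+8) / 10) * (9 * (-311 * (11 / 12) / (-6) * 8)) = 11207196 / 85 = 131849.36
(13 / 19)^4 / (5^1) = 28561 / 651605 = 0.04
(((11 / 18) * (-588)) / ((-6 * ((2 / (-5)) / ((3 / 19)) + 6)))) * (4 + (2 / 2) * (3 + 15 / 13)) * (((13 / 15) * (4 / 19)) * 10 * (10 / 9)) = 5713400 / 20007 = 285.57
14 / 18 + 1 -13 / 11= 59 / 99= 0.60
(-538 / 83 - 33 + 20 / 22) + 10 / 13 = -448691 / 11869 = -37.80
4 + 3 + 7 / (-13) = 84 / 13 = 6.46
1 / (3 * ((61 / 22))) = 0.12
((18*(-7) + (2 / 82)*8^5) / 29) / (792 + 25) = 27602 / 971413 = 0.03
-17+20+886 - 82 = 807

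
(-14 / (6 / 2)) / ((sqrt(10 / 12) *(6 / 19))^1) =-16.19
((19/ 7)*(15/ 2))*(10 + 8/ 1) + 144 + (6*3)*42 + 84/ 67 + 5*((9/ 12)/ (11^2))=287765847/ 226996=1267.71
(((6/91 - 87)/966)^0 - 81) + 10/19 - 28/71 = -107742/1349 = -79.87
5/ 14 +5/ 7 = 15/ 14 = 1.07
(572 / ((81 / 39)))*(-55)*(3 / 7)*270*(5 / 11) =-5577000 / 7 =-796714.29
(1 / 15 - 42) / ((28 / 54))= -5661 / 70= -80.87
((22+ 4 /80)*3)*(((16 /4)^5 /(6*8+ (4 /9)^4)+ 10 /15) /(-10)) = -57290751 /393980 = -145.42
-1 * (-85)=85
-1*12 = -12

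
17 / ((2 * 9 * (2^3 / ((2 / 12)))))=17 / 864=0.02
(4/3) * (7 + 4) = 14.67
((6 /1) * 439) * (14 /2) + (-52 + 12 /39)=239022 /13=18386.31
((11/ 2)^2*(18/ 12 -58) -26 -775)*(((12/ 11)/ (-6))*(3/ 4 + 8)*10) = 3514175/ 88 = 39933.81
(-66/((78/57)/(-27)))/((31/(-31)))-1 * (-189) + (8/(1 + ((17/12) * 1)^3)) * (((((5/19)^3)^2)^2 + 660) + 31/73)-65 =2741236680295692847023011/13948994534264938065749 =196.52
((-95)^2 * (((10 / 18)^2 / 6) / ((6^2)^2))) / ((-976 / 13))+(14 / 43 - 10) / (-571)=183714595571 / 15093697863168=0.01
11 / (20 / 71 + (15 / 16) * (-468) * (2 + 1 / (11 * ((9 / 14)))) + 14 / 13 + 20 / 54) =-3015441 / 257084567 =-0.01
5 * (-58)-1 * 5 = -295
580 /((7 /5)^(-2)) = 5684 /5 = 1136.80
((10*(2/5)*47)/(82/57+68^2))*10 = 10716/26365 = 0.41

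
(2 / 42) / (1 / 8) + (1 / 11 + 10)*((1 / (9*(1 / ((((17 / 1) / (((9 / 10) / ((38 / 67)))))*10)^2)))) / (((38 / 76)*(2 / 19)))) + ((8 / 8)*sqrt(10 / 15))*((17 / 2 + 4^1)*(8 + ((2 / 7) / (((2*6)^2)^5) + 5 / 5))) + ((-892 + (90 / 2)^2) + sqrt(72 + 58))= sqrt(130) + 48759924326425*sqrt(6) / 1300264648704 + 20631317195899 / 83993679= 245732.66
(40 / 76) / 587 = 10 / 11153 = 0.00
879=879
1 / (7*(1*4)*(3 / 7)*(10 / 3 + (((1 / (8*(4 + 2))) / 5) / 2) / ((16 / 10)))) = 64 / 2561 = 0.02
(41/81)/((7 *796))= 41/451332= 0.00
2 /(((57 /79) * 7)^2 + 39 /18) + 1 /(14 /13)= 14520895 /14508746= 1.00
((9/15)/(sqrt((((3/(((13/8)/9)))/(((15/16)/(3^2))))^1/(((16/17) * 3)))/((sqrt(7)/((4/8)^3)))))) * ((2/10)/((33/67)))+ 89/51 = 67 * sqrt(3315) * 7^(1/4)/42075+ 89/51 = 1.89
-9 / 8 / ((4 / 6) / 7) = -189 / 16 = -11.81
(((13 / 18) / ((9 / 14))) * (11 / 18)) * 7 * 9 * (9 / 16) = 7007 / 288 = 24.33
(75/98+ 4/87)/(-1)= -0.81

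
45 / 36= 5 / 4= 1.25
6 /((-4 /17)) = -51 /2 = -25.50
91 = 91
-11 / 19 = -0.58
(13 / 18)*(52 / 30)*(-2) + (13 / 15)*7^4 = 280579 / 135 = 2078.36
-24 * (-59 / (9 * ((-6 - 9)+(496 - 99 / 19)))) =1121 / 3390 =0.33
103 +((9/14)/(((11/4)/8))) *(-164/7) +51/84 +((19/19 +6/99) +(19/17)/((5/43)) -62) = 4653911/549780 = 8.47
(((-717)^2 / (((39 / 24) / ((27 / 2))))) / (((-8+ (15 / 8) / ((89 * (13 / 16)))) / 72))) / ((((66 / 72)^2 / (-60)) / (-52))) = -79922978485309440 / 558173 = -143186751213.89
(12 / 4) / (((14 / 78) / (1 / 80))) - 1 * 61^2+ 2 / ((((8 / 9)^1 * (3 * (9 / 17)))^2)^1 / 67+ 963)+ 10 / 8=-1553636738447 / 417696048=-3719.54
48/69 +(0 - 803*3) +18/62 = -2408.01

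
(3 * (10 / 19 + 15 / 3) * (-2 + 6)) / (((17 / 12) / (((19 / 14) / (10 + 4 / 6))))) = 405 / 68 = 5.96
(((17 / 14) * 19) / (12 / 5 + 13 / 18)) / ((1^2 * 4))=14535 / 7868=1.85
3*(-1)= -3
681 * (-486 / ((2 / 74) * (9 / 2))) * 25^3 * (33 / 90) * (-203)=3164900681250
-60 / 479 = -0.13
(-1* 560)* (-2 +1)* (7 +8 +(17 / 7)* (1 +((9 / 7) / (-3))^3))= 3310960 / 343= 9652.94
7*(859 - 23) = 5852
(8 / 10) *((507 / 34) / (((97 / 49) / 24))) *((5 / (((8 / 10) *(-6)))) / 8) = -124215 / 6596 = -18.83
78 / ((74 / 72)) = 2808 / 37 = 75.89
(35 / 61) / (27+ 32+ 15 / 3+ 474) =35 / 32818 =0.00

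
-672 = -672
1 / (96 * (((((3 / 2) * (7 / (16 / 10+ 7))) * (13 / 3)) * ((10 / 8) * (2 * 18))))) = 43 / 982800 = 0.00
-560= -560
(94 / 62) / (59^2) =47 / 107911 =0.00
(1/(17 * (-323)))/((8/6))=-3/21964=-0.00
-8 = -8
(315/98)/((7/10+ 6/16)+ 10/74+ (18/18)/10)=33300/13573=2.45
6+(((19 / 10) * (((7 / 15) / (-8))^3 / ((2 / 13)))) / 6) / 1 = 1244075279 / 207360000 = 6.00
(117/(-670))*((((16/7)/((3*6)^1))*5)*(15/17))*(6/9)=-520/7973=-0.07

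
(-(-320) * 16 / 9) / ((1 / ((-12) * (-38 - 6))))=901120 / 3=300373.33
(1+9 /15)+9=53 /5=10.60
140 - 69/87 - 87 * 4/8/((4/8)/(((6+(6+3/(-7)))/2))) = -147845/406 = -364.15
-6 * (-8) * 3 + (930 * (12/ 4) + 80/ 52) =38162/ 13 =2935.54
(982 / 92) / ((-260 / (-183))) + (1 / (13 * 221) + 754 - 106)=1732626113 / 2643160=655.51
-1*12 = -12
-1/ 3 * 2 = -2/ 3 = -0.67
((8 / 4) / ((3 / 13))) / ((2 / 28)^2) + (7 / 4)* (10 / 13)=1700.01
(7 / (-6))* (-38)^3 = 192052 / 3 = 64017.33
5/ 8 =0.62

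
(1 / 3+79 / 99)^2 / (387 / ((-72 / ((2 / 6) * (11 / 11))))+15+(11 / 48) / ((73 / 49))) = 14651392 / 152964207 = 0.10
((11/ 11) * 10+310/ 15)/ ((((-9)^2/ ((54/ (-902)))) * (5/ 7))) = -644/ 20295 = -0.03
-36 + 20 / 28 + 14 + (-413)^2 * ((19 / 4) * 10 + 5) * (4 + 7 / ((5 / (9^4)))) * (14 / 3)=2688136908000 / 7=384019558285.71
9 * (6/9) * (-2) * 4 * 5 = -240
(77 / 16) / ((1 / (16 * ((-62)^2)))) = 295988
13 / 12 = 1.08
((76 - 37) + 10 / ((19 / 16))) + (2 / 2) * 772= 15569 / 19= 819.42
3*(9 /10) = 27 /10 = 2.70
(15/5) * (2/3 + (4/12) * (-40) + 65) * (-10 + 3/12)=-6123/4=-1530.75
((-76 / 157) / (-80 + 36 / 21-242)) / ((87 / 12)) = 56 / 268627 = 0.00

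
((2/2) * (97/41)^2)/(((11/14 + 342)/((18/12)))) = 197589/8067119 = 0.02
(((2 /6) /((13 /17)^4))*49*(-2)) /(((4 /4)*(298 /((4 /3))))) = -16370116 /38300301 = -0.43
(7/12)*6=7/2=3.50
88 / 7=12.57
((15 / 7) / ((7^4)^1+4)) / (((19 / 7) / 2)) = 6 / 9139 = 0.00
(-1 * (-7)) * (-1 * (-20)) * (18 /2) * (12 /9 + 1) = 2940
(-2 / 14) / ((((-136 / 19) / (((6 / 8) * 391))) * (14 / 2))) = 1311 / 1568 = 0.84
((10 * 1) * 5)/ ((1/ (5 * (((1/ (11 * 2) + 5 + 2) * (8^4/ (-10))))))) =-7936000/ 11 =-721454.55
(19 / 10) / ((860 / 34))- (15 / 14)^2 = -56512 / 52675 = -1.07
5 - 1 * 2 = 3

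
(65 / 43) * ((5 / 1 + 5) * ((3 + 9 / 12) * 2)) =4875 / 43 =113.37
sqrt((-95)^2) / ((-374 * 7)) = -95 / 2618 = -0.04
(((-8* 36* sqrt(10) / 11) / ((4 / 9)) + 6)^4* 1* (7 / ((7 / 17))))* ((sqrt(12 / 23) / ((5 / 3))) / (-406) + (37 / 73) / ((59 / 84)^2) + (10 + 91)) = 22032* (11- 108* sqrt(10))^4* (605253792325- 762339* sqrt(69)) / 86854335568385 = 1832389694930.76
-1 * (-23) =23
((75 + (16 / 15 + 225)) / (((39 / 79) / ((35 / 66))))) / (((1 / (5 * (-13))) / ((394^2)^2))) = -150454076929935520 / 297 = -506579383602476.50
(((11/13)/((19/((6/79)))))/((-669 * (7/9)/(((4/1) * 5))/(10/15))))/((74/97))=-128040/1127012341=-0.00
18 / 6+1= 4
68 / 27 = 2.52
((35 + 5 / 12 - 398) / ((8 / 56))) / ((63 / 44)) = -47861 / 27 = -1772.63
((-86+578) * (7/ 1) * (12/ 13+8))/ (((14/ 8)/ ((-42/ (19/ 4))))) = -38352384/ 247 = -155272.81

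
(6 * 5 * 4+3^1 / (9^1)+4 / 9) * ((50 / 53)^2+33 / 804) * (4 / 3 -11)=-7364813059 / 6775308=-1087.01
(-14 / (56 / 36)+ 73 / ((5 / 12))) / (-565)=-831 / 2825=-0.29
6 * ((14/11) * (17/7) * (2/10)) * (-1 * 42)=-8568/55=-155.78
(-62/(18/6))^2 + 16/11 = 42428/99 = 428.57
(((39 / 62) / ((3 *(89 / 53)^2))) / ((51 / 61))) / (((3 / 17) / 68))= 75736258 / 2209959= 34.27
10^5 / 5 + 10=20010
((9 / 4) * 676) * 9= 13689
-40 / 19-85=-1655 / 19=-87.11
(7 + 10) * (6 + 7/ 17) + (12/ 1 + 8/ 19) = 2307/ 19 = 121.42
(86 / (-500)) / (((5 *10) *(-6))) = 43 / 75000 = 0.00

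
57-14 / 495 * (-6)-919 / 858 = 80221 / 1430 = 56.10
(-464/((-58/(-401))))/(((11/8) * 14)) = -12832/77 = -166.65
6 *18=108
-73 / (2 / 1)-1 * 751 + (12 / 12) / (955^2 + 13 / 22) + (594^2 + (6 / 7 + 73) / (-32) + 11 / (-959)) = 216769376127607417 / 615741309344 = 352046.18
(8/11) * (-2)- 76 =-852/11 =-77.45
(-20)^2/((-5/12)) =-960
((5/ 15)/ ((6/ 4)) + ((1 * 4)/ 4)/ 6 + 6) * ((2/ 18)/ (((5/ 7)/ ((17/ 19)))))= 2737/ 3078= 0.89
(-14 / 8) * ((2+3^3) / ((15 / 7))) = -1421 / 60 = -23.68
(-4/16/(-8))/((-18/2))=-1/288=-0.00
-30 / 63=-10 / 21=-0.48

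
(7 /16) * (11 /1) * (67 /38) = 8.49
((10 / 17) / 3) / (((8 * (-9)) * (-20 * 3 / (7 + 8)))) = 5 / 7344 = 0.00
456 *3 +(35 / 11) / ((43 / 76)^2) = 1377.94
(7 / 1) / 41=7 / 41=0.17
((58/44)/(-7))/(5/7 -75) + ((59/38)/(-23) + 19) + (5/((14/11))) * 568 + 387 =92294433711/34994960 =2637.36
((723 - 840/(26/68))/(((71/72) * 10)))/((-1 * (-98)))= -344898/226135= -1.53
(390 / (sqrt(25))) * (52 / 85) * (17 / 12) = 338 / 5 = 67.60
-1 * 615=-615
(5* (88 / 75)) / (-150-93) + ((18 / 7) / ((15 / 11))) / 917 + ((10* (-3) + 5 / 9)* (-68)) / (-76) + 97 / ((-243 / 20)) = -34.35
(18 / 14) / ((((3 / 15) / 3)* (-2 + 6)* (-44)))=-135 / 1232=-0.11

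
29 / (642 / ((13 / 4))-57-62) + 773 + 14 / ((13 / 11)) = 10422164 / 13273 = 785.22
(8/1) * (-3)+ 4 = -20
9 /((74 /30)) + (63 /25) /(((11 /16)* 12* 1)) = 40233 /10175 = 3.95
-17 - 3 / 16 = -17.19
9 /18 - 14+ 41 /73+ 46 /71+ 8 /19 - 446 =-90179213 /196954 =-457.87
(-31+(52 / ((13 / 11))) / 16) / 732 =-113 / 2928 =-0.04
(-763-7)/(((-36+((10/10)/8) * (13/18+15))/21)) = 2328480/4901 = 475.10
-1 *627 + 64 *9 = -51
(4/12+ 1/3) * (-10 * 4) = -80/3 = -26.67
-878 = -878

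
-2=-2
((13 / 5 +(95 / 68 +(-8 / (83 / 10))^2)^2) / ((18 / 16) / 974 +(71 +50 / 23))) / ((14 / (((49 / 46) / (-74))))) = -475612570289611 / 4225433714651317320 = -0.00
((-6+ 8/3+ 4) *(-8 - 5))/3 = -26/9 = -2.89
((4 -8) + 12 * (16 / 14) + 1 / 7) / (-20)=-69 / 140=-0.49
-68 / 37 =-1.84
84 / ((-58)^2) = 21 / 841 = 0.02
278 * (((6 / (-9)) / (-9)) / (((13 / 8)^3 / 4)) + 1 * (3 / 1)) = 50610734 / 59319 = 853.20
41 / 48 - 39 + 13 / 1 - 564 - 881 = -70567 / 48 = -1470.15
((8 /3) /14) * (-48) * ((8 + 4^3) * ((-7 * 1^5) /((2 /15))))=34560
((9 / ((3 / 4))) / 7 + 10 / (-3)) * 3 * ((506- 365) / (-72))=799 / 84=9.51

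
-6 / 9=-0.67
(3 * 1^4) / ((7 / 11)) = 33 / 7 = 4.71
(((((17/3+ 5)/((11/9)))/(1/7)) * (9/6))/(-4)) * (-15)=3780/11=343.64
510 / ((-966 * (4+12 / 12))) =-17 / 161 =-0.11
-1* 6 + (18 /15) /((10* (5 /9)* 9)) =-747 /125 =-5.98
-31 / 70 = -0.44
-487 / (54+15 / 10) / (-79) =974 / 8769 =0.11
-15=-15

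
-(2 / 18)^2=-1 / 81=-0.01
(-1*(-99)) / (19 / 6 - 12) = -594 / 53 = -11.21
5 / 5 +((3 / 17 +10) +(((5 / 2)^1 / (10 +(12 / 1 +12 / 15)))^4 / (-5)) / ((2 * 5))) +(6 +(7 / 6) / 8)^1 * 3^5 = 138243077790535 / 91879432704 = 1504.61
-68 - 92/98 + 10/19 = -63692/931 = -68.41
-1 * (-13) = 13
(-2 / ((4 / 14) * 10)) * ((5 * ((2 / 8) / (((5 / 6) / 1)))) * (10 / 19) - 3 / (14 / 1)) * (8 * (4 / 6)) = -204 / 95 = -2.15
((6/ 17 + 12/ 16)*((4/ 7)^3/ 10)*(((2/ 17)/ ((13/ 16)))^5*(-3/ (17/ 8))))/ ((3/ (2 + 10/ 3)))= -171798691840/ 52258065781566827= -0.00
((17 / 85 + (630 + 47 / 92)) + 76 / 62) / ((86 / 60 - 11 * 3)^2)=0.63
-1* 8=-8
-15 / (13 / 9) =-10.38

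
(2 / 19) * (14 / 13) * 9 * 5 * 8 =40.81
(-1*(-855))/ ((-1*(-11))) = 855/ 11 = 77.73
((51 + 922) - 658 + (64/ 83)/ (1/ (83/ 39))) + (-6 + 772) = 42223/ 39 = 1082.64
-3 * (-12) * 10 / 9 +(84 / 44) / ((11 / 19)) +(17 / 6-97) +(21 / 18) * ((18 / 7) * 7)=-21685 / 726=-29.87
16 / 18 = 8 / 9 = 0.89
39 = 39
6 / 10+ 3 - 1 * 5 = -7 / 5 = -1.40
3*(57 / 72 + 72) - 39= 1435 / 8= 179.38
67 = 67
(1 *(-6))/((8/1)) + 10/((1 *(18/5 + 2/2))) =131/92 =1.42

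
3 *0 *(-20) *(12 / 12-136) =0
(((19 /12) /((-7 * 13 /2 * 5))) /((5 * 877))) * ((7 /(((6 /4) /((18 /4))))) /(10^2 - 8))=-19 /52444600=-0.00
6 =6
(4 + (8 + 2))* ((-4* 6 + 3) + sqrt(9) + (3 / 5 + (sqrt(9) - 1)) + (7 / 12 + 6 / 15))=-1211 / 6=-201.83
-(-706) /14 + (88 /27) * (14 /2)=13843 /189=73.24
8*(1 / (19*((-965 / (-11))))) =0.00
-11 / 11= -1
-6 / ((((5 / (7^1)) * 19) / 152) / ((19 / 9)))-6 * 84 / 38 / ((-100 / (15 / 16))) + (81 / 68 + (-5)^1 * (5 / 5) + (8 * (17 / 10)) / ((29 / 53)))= -271334209 / 2248080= -120.70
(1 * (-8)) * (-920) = 7360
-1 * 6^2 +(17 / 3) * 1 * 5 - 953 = -960.67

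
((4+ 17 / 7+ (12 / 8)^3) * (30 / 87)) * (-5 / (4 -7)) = 4575 / 812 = 5.63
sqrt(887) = 29.78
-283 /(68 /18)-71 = -145.91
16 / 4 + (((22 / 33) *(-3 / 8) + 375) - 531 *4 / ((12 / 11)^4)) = -645659 / 576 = -1120.94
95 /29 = 3.28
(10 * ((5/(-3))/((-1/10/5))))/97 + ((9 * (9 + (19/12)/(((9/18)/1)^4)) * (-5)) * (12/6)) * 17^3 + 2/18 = -13253153813/873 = -15181161.30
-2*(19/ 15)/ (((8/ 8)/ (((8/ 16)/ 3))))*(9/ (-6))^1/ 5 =19/ 150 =0.13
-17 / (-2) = 17 / 2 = 8.50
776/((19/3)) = 2328/19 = 122.53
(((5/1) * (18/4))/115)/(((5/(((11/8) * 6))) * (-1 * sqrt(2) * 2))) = -297 * sqrt(2)/3680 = -0.11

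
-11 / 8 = -1.38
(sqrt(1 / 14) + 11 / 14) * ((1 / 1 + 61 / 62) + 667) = 704.42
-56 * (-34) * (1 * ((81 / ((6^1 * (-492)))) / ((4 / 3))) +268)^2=14710164165599 / 107584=136731894.76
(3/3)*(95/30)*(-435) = -2755/2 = -1377.50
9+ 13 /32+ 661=670.41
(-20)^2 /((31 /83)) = 33200 /31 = 1070.97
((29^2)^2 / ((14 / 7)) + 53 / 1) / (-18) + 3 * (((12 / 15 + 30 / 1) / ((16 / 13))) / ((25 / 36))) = -87936889 / 4500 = -19541.53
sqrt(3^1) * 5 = 5 * sqrt(3) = 8.66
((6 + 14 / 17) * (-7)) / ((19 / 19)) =-812 / 17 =-47.76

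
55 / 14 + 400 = 403.93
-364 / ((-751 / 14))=5096 / 751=6.79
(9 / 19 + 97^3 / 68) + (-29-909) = 16129503 / 1292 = 12484.14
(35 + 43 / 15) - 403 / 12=257 / 60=4.28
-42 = -42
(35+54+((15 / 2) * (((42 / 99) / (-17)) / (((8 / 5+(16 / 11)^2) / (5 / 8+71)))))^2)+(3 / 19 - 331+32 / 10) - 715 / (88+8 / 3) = -2073491322514689 / 8879612948480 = -233.51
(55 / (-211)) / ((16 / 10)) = -275 / 1688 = -0.16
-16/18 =-8/9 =-0.89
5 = 5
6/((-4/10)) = -15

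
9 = 9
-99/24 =-33/8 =-4.12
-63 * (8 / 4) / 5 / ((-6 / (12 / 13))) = 252 / 65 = 3.88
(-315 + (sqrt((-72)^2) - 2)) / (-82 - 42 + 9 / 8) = 1960 / 983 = 1.99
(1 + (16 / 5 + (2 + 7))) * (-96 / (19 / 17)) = -107712 / 95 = -1133.81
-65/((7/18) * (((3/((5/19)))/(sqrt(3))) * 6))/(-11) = 325 * sqrt(3)/1463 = 0.38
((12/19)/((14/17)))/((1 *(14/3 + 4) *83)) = 153/143507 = 0.00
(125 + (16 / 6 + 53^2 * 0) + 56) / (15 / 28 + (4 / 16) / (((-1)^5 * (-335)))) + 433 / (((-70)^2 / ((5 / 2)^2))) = 507318311 / 1479408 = 342.92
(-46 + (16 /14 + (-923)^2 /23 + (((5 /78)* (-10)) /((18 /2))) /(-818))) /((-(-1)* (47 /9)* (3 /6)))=1710155492183 /120701217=14168.50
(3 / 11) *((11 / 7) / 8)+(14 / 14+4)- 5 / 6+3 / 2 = 961 / 168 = 5.72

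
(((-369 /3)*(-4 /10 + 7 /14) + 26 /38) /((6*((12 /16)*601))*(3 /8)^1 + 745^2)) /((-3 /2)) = 35312 /2535538695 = 0.00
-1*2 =-2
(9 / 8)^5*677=39976173 / 32768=1219.98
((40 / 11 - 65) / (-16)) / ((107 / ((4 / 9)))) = 75 / 4708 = 0.02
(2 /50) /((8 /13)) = 13 /200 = 0.06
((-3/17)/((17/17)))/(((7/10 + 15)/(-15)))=0.17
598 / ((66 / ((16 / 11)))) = 4784 / 363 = 13.18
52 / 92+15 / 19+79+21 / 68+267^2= 71369.66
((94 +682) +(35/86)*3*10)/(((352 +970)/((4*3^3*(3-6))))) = -5490666/28423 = -193.18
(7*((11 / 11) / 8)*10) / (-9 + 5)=-35 / 16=-2.19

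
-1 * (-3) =3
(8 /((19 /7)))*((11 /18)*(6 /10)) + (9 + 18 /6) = 13.08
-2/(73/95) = -190/73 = -2.60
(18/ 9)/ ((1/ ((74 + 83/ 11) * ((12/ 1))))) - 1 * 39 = 21099/ 11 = 1918.09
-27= -27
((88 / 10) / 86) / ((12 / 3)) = 11 / 430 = 0.03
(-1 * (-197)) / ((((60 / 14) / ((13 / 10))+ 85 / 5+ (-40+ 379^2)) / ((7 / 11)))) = 0.00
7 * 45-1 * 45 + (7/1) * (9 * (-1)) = 207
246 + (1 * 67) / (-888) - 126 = 106493 / 888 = 119.92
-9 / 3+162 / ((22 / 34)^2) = 46455 / 121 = 383.93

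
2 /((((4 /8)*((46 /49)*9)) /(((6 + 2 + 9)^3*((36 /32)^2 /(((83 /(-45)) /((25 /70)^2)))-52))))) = -266437045477 /2199168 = -121153.57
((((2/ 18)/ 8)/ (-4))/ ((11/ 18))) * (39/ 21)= -0.01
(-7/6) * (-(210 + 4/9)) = 6629/27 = 245.52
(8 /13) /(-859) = -8 /11167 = -0.00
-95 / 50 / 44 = -0.04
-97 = -97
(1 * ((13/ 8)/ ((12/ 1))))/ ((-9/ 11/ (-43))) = 6149/ 864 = 7.12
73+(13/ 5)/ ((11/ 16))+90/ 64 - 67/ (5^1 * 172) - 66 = 916497/ 75680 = 12.11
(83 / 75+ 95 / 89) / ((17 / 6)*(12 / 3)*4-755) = -14512 / 4737025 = -0.00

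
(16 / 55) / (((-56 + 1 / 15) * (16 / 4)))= -12 / 9229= -0.00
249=249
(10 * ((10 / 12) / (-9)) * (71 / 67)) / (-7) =1775 / 12663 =0.14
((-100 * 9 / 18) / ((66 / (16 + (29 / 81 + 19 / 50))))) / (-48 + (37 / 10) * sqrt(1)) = 338945 / 1184139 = 0.29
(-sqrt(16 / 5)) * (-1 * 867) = 3468 * sqrt(5) / 5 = 1550.94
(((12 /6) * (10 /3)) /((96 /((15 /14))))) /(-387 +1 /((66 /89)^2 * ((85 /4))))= -771375 /4011250208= -0.00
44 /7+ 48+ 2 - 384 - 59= -2707 /7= -386.71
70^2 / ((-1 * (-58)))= 2450 / 29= 84.48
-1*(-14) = 14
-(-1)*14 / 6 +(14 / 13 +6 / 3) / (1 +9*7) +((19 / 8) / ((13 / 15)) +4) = 1423 / 156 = 9.12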